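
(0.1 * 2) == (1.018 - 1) False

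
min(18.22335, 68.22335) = 18.22335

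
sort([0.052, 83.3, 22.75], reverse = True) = [83.3, 22.75, 0.052]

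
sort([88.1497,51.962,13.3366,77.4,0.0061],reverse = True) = [88.1497,77.4,51.962,13.3366,0.0061]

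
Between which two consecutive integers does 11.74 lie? 11 and 12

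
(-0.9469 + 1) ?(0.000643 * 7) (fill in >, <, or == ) >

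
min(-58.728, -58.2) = -58.728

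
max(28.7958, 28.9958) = 28.9958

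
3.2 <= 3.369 True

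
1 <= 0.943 False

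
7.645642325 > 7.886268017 False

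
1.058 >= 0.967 True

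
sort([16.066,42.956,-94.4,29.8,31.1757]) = [-94.4,16.066,29.8,31.1757,42.956]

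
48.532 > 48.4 True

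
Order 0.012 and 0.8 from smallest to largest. 0.012, 0.8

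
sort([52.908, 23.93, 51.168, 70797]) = [23.93, 51.168, 52.908, 70797]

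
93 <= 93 True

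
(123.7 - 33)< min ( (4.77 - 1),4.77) False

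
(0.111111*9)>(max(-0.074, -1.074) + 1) True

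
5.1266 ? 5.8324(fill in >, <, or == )<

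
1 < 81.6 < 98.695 True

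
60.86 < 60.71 False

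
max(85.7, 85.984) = 85.984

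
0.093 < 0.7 True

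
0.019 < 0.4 True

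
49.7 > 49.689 True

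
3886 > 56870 False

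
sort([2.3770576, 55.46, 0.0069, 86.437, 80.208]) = [0.0069, 2.3770576, 55.46, 80.208, 86.437]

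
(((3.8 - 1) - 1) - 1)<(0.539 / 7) False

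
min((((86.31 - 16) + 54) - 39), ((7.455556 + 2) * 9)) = 85.100004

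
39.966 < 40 True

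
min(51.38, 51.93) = 51.38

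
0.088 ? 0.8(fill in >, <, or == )<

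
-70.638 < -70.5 True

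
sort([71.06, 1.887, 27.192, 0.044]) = [0.044, 1.887, 27.192, 71.06]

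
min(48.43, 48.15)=48.15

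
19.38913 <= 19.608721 True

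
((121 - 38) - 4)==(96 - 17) True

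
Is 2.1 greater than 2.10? No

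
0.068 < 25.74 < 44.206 True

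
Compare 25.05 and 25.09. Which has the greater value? 25.09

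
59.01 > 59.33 False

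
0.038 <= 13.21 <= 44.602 True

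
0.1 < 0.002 False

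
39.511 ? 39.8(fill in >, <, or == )<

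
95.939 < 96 True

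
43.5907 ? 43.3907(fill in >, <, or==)>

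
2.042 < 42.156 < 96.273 True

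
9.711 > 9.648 True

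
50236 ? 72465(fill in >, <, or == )<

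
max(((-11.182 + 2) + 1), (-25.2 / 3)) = -8.182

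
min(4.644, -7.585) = -7.585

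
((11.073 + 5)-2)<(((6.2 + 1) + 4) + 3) True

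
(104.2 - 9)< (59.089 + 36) False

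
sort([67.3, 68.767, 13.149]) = [13.149, 67.3, 68.767]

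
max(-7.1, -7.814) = -7.1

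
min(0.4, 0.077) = 0.077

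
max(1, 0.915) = 1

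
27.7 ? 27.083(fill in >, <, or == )>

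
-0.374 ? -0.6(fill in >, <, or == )>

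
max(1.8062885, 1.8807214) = 1.8807214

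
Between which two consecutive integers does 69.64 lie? 69 and 70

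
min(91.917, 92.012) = 91.917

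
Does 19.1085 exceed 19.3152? No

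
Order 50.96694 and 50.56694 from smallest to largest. 50.56694, 50.96694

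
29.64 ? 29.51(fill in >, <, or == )>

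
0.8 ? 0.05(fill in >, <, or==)>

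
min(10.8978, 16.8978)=10.8978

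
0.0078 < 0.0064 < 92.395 False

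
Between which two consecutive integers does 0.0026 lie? 0 and 1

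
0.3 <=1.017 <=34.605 True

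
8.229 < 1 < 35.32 False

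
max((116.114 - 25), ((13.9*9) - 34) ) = 91.114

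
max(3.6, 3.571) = 3.6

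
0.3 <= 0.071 False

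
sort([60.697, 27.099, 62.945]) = [27.099, 60.697, 62.945]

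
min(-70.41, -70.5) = -70.5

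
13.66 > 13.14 True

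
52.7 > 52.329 True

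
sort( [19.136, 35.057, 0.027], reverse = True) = [35.057, 19.136, 0.027]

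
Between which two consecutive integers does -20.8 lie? -21 and -20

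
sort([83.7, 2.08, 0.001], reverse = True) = [83.7, 2.08, 0.001]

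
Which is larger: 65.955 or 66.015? 66.015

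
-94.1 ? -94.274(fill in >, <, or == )>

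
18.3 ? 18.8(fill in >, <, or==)<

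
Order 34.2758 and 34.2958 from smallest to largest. 34.2758, 34.2958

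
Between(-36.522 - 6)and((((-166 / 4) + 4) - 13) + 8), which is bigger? ((((-166 / 4) + 4) - 13) + 8)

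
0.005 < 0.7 True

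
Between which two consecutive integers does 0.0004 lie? 0 and 1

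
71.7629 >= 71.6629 True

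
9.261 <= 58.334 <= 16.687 False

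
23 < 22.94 False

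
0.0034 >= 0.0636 False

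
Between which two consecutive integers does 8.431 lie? 8 and 9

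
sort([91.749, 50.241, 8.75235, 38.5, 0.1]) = [0.1, 8.75235, 38.5, 50.241, 91.749]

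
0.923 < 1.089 True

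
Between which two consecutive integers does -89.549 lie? -90 and -89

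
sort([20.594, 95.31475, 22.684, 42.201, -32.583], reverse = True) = [95.31475, 42.201, 22.684, 20.594, -32.583]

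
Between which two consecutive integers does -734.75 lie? -735 and -734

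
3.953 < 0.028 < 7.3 False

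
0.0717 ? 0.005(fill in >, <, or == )>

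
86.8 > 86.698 True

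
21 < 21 False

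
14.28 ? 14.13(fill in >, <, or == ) >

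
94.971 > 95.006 False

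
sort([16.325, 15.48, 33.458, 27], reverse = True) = [33.458, 27, 16.325, 15.48]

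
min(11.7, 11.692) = 11.692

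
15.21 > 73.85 False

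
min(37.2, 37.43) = 37.2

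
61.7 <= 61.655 False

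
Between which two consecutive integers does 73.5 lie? 73 and 74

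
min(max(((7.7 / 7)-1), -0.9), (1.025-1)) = 0.025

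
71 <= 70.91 False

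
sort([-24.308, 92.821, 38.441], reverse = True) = [92.821, 38.441, -24.308]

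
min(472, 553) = 472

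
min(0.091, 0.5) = 0.091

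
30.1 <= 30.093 False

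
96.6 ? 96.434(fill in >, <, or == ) >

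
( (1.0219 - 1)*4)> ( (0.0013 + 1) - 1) True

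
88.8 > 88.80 False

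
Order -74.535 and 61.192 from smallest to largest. -74.535, 61.192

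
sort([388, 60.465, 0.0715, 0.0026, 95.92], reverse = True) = [388, 95.92, 60.465, 0.0715, 0.0026]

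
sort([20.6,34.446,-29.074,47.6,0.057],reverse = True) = [47.6,34.446,20.6,0.057,-29.074]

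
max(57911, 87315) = 87315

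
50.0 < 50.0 False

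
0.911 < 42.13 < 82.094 True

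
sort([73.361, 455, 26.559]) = [26.559, 73.361, 455]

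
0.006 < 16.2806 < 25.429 True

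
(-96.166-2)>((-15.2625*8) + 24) False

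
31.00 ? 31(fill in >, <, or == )==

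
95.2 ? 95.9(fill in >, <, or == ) <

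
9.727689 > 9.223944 True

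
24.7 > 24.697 True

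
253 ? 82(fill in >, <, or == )>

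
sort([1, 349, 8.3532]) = [1, 8.3532, 349]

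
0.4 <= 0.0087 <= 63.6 False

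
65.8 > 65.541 True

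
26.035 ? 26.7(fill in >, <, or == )<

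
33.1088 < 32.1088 False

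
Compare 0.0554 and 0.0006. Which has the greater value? 0.0554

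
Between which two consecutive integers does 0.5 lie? 0 and 1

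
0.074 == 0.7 False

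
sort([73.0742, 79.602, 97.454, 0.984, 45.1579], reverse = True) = [97.454, 79.602, 73.0742, 45.1579, 0.984]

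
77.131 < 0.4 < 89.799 False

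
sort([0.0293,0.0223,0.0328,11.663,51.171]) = [0.0223,0.0293,0.0328,11.663,51.171]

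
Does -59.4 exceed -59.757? Yes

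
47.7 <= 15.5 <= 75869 False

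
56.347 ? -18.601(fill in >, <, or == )>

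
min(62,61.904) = 61.904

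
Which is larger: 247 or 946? 946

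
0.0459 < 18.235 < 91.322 True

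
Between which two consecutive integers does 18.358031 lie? 18 and 19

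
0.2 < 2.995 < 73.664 True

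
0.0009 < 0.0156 True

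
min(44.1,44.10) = 44.1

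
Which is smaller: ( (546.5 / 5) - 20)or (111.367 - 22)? ( (546.5 / 5) - 20)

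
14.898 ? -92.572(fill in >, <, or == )>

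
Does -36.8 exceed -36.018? No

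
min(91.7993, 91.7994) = 91.7993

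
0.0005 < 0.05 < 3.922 True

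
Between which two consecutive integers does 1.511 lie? 1 and 2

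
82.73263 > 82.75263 False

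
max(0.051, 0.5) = 0.5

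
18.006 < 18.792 True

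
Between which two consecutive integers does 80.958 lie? 80 and 81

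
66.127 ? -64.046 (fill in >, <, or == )>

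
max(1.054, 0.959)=1.054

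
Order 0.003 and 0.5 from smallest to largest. 0.003, 0.5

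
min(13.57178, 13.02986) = 13.02986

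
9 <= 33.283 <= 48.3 True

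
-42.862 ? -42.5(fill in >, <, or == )<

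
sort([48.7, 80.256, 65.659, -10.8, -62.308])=[-62.308, -10.8, 48.7, 65.659, 80.256]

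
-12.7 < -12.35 True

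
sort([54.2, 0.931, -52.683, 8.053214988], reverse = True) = [54.2, 8.053214988, 0.931, -52.683]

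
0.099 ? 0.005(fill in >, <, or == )>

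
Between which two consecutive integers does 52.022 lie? 52 and 53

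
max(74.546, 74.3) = 74.546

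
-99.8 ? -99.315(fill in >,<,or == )<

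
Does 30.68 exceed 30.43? Yes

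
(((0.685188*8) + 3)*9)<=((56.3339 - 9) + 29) True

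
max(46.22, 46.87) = 46.87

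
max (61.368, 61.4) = 61.4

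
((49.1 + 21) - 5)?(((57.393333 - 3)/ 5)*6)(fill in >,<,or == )<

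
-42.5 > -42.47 False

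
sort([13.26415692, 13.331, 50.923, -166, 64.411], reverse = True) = [64.411, 50.923, 13.331, 13.26415692, -166]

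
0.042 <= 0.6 True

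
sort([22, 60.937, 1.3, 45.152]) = [1.3, 22, 45.152, 60.937]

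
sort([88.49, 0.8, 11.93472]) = [0.8, 11.93472, 88.49]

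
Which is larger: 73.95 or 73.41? 73.95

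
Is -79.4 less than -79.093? Yes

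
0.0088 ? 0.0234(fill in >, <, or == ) <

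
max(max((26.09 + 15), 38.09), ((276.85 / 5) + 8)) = 63.37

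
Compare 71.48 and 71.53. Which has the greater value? 71.53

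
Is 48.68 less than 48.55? No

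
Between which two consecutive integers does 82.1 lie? 82 and 83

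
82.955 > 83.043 False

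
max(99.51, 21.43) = 99.51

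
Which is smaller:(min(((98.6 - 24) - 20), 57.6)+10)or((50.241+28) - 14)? ((50.241+28) - 14)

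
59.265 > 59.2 True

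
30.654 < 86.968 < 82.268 False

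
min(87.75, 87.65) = 87.65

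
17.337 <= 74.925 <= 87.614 True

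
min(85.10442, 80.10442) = 80.10442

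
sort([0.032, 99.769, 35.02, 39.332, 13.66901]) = [0.032, 13.66901, 35.02, 39.332, 99.769]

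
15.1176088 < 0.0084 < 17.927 False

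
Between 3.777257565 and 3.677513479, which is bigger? 3.777257565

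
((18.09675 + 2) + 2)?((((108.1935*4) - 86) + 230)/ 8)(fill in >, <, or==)<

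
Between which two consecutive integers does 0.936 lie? 0 and 1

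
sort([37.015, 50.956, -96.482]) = [-96.482, 37.015, 50.956]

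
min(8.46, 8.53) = 8.46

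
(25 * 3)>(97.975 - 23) True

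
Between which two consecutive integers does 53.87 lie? 53 and 54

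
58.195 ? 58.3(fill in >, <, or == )<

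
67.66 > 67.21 True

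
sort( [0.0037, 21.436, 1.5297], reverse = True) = [21.436, 1.5297, 0.0037]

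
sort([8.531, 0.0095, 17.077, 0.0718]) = [0.0095, 0.0718, 8.531, 17.077]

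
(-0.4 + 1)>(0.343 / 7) True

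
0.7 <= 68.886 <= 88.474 True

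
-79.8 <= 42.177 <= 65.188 True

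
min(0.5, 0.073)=0.073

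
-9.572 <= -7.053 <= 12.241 True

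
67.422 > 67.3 True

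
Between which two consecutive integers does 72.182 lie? 72 and 73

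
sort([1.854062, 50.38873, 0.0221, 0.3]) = [0.0221, 0.3, 1.854062, 50.38873]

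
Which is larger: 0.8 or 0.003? 0.8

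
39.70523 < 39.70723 True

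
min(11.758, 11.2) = 11.2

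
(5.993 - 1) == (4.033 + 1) False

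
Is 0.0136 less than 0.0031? No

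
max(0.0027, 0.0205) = 0.0205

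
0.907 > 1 False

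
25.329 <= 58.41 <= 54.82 False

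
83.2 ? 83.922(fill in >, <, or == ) <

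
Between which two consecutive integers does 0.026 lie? 0 and 1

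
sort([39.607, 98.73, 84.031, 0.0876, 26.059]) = [0.0876, 26.059, 39.607, 84.031, 98.73]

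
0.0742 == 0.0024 False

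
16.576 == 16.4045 False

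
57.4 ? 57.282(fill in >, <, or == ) >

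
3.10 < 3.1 False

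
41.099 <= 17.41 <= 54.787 False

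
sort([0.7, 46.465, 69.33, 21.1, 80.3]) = [0.7, 21.1, 46.465, 69.33, 80.3]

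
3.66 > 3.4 True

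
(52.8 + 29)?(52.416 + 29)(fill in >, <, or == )>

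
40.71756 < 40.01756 False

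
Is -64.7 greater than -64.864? Yes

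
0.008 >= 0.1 False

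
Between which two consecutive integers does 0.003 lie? 0 and 1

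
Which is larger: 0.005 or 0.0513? 0.0513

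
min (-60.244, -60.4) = -60.4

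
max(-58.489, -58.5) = -58.489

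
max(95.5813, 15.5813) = 95.5813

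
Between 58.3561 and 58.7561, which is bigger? 58.7561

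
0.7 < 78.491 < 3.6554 False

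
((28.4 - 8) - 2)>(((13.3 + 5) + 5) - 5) True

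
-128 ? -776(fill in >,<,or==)>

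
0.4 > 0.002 True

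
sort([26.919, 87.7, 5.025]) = [5.025, 26.919, 87.7]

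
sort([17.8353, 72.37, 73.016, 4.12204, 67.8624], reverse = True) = [73.016, 72.37, 67.8624, 17.8353, 4.12204]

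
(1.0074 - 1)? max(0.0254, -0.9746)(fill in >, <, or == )<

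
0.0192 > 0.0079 True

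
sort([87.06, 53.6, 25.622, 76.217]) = [25.622, 53.6, 76.217, 87.06]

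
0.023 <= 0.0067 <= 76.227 False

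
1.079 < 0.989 False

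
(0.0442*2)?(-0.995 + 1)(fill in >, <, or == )>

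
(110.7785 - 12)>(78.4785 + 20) True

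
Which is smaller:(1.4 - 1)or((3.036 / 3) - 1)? ((3.036 / 3) - 1)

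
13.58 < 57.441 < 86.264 True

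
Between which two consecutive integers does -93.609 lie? -94 and -93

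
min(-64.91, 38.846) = -64.91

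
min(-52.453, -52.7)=-52.7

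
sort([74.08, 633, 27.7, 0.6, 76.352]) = [0.6, 27.7, 74.08, 76.352, 633]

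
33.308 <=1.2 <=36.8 False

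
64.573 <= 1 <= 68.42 False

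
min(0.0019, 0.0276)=0.0019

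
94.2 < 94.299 True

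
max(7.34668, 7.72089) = 7.72089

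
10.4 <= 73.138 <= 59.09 False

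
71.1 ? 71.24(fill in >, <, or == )<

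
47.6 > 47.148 True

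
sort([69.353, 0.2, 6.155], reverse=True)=[69.353, 6.155, 0.2]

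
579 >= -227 True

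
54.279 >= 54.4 False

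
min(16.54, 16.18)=16.18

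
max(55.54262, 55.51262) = 55.54262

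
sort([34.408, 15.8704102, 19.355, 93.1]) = [15.8704102, 19.355, 34.408, 93.1]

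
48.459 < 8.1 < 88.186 False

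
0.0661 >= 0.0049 True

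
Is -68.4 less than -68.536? No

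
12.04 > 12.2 False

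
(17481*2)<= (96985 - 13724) True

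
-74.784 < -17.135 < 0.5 True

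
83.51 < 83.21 False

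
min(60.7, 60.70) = 60.7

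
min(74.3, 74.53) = 74.3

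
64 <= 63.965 False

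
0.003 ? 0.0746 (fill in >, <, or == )<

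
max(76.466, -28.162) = 76.466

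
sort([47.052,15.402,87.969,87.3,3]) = [3,15.402,47.052,87.3,87.969]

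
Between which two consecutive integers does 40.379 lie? 40 and 41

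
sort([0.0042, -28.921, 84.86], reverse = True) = [84.86, 0.0042, -28.921]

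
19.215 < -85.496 False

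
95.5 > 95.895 False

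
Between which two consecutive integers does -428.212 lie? -429 and -428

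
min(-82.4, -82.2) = -82.4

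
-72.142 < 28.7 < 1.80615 False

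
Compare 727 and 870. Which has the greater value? 870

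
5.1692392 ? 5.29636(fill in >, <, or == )<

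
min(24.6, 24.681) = 24.6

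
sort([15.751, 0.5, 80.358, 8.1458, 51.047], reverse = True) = [80.358, 51.047, 15.751, 8.1458, 0.5]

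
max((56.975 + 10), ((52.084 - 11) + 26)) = 67.084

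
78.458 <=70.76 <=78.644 False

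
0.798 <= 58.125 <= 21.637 False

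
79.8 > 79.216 True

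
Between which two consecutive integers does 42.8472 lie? 42 and 43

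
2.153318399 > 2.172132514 False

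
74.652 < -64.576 False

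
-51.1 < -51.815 False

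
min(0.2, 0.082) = 0.082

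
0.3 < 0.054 False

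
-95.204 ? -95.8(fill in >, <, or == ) >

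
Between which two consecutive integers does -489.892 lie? -490 and -489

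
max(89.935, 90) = 90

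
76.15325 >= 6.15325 True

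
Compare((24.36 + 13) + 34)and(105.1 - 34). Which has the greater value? ((24.36 + 13) + 34)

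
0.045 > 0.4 False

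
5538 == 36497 False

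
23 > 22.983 True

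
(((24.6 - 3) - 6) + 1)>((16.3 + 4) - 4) True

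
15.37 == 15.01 False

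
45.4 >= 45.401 False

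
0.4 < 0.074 False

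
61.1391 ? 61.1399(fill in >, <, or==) <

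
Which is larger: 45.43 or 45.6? 45.6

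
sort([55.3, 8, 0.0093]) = [0.0093, 8, 55.3]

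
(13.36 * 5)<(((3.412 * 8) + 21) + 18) False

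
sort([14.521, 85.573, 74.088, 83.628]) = [14.521, 74.088, 83.628, 85.573]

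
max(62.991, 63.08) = 63.08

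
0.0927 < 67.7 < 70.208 True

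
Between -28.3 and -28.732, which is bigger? -28.3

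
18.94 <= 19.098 True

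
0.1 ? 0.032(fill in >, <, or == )>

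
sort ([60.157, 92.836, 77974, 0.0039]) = [0.0039, 60.157, 92.836, 77974]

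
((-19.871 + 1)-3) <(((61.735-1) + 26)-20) True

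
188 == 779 False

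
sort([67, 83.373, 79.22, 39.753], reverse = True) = [83.373, 79.22, 67, 39.753]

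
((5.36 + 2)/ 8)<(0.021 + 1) True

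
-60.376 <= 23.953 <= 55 True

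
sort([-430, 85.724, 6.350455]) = [-430, 6.350455, 85.724]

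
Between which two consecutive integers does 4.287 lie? 4 and 5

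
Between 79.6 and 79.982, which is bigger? 79.982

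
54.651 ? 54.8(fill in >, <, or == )<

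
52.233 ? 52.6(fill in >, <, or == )<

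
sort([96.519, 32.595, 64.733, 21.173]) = [21.173, 32.595, 64.733, 96.519]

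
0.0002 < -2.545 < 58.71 False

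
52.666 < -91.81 False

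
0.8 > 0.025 True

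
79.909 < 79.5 False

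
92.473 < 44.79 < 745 False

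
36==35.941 False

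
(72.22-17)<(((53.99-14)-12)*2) True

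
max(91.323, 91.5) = 91.5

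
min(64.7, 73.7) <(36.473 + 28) False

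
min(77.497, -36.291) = -36.291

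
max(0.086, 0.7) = 0.7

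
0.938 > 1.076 False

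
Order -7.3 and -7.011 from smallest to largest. -7.3, -7.011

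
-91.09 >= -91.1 True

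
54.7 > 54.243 True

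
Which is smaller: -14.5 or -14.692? -14.692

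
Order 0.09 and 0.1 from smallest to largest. 0.09,0.1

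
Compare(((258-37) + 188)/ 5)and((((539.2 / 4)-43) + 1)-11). They are equal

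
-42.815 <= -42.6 True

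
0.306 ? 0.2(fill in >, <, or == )>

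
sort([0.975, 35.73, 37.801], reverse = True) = [37.801, 35.73, 0.975]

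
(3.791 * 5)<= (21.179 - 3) False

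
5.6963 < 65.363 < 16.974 False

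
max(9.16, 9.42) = 9.42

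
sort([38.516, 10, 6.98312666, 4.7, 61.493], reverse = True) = [61.493, 38.516, 10, 6.98312666, 4.7]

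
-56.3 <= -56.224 True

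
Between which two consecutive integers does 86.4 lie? 86 and 87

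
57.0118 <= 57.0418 True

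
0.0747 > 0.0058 True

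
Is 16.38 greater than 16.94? No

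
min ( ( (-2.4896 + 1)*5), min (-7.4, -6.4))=-7.448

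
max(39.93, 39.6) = 39.93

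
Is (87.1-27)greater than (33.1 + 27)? No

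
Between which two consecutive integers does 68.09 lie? 68 and 69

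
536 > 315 True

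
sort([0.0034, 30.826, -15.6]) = [-15.6, 0.0034, 30.826]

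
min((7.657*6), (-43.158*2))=-86.316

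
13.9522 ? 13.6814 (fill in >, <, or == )>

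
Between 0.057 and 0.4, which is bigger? 0.4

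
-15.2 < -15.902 False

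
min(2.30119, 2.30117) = 2.30117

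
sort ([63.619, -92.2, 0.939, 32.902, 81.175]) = [-92.2, 0.939, 32.902, 63.619, 81.175]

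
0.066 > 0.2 False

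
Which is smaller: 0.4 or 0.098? 0.098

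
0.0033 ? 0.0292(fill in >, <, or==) <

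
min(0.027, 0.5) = 0.027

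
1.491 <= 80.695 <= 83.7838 True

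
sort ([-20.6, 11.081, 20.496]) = [-20.6, 11.081, 20.496]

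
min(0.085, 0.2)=0.085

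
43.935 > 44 False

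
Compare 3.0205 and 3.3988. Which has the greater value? 3.3988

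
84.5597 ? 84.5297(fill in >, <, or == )>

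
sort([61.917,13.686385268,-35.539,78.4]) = [-35.539,13.686385268,61.917,78.4]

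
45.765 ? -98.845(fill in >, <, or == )>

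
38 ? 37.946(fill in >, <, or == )>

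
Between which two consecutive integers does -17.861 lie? -18 and -17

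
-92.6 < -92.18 True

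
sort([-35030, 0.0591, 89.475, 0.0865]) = [-35030, 0.0591, 0.0865, 89.475]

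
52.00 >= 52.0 True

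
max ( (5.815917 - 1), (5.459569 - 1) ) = 4.815917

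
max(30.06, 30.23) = 30.23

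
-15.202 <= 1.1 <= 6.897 True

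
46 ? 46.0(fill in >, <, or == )==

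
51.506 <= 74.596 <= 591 True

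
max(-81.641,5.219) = 5.219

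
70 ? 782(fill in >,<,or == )<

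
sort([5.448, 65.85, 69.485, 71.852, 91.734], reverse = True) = [91.734, 71.852, 69.485, 65.85, 5.448]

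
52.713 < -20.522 False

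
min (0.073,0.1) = 0.073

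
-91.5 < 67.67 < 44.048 False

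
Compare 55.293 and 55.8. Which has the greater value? 55.8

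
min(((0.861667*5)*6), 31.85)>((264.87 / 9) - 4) True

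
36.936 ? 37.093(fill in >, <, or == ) <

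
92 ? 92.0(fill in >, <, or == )==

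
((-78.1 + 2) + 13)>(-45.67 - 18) True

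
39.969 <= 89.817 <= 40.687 False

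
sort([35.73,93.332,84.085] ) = [35.73,84.085,93.332]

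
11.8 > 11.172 True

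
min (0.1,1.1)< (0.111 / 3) False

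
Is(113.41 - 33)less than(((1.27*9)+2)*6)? Yes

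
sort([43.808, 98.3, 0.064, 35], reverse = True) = [98.3, 43.808, 35, 0.064]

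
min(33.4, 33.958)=33.4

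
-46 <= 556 True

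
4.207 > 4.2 True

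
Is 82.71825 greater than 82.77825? No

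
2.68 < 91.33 True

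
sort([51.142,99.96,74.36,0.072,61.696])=[0.072,51.142,61.696,74.36,99.96]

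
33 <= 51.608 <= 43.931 False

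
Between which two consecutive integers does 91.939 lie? 91 and 92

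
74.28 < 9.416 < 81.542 False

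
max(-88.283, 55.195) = 55.195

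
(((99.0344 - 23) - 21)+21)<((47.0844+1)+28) True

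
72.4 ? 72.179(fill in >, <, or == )>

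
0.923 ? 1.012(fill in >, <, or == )<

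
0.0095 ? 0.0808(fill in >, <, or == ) <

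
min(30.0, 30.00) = 30.0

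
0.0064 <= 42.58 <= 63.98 True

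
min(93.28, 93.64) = 93.28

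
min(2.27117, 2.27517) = 2.27117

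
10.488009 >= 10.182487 True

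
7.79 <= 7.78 False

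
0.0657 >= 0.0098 True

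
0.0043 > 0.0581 False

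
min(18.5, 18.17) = 18.17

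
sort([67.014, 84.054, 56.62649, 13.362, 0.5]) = [0.5, 13.362, 56.62649, 67.014, 84.054]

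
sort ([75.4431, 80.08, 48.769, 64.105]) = [48.769, 64.105, 75.4431, 80.08]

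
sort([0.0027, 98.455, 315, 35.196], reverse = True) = [315, 98.455, 35.196, 0.0027]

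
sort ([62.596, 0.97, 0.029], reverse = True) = [62.596, 0.97, 0.029]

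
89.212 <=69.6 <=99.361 False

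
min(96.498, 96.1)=96.1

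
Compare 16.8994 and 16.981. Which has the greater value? 16.981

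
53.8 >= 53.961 False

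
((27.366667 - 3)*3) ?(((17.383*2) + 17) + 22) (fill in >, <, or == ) <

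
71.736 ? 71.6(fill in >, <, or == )>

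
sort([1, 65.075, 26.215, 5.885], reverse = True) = [65.075, 26.215, 5.885, 1]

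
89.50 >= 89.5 True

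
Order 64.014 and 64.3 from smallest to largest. 64.014, 64.3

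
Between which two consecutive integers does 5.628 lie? 5 and 6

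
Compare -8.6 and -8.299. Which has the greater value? -8.299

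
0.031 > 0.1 False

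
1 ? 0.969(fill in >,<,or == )>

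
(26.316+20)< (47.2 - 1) False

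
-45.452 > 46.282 False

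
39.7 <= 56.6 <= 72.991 True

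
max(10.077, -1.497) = 10.077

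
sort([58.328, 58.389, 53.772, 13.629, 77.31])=[13.629, 53.772, 58.328, 58.389, 77.31]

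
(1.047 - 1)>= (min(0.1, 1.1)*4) False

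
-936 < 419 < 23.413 False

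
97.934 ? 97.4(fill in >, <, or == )>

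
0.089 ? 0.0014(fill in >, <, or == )>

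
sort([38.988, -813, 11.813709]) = [-813, 11.813709, 38.988]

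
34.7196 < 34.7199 True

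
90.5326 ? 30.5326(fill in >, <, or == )>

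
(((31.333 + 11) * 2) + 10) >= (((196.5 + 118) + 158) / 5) True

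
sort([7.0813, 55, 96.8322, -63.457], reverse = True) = [96.8322, 55, 7.0813, -63.457]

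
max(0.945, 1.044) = 1.044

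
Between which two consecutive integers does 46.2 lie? 46 and 47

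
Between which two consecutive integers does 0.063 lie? 0 and 1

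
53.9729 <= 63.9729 True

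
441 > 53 True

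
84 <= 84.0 True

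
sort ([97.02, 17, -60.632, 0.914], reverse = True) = [97.02, 17, 0.914, -60.632]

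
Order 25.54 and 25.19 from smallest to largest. 25.19,25.54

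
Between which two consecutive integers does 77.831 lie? 77 and 78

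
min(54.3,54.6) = 54.3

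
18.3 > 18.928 False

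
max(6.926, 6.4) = 6.926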